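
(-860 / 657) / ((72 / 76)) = -8170 / 5913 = -1.38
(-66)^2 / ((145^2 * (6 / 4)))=2904 / 21025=0.14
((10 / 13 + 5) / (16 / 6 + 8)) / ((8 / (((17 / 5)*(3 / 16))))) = 2295 / 53248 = 0.04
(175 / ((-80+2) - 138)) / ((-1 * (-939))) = -175 / 202824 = -0.00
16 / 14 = 8 / 7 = 1.14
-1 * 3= -3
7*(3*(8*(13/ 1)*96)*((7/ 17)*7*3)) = 30820608/ 17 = 1812976.94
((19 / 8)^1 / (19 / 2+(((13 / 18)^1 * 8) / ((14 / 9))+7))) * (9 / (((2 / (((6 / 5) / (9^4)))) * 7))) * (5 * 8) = 38 / 68769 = 0.00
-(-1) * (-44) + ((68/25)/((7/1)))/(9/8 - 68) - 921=-90348669/93625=-965.01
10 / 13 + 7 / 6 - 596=-46337 / 78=-594.06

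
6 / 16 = 0.38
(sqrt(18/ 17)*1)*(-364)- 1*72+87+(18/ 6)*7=36- 1092*sqrt(34)/ 17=-338.55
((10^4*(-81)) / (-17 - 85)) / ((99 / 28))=420000 / 187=2245.99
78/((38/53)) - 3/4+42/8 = 4305/38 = 113.29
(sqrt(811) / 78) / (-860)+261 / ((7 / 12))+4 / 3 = 9424 / 21 - sqrt(811) / 67080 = 448.76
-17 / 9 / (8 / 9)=-17 / 8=-2.12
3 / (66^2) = 0.00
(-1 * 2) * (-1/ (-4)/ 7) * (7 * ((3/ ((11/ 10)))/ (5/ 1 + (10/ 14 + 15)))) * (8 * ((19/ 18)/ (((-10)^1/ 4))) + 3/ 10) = 1939/ 9570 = 0.20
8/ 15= 0.53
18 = 18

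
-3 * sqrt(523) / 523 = -0.13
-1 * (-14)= 14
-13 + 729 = 716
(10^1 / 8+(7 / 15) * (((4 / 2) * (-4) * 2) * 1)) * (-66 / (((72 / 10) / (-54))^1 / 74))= -455433 / 2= -227716.50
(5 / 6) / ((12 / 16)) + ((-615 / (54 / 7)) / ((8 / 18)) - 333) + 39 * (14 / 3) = -23707 / 72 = -329.26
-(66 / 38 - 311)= 5876 / 19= 309.26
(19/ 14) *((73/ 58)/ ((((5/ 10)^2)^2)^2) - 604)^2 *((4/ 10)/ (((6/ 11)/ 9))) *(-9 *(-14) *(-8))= -3014787828096/ 4205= -716953110.13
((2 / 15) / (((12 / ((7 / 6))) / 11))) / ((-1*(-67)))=77 / 36180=0.00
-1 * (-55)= 55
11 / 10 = 1.10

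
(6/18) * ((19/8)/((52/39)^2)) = 57/128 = 0.45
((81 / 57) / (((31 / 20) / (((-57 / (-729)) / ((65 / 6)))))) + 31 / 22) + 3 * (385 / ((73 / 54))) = 1661666075 / 1941654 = 855.80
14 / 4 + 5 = 17 / 2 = 8.50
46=46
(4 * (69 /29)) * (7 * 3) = 5796 /29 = 199.86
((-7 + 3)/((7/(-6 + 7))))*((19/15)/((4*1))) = -19/105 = -0.18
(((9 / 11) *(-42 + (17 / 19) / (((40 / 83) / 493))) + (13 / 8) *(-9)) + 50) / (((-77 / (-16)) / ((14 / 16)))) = 3134531 / 22990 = 136.34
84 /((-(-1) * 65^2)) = 84 /4225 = 0.02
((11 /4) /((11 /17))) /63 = 17 /252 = 0.07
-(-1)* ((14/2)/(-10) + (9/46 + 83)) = 82.50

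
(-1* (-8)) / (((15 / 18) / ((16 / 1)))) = 768 / 5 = 153.60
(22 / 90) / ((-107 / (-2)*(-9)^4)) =22 / 31591215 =0.00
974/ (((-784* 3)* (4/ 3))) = -487/ 1568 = -0.31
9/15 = 3/5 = 0.60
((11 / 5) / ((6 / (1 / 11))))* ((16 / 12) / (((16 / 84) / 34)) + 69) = 10.23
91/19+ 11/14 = 1483/266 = 5.58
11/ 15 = 0.73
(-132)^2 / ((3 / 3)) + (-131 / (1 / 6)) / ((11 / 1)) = 190878 / 11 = 17352.55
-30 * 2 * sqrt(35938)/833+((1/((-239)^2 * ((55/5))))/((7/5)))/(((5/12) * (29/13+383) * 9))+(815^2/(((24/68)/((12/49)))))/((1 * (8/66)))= 439705758936604141/115640550564 - 60 * sqrt(35938)/833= 3802335.58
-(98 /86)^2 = -2401 /1849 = -1.30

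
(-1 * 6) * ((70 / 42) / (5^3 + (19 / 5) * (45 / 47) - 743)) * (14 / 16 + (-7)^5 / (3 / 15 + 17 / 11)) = -156.72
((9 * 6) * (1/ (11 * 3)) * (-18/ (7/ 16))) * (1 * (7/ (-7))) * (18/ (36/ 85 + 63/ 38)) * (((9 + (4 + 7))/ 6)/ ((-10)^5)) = -15504/ 798875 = -0.02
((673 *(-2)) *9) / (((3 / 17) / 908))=-62330568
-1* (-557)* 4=2228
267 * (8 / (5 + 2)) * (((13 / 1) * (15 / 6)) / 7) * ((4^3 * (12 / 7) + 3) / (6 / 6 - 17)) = -13693095 / 1372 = -9980.39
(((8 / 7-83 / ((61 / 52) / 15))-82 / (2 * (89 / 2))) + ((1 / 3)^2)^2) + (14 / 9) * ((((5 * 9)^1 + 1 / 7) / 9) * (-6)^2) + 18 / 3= -2383141045 / 3078243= -774.19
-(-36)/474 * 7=42/79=0.53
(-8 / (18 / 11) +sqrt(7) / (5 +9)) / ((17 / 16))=-704 / 153 +8 * sqrt(7) / 119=-4.42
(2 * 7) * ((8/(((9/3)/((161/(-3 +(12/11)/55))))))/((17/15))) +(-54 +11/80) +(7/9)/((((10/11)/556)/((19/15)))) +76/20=-135406205467/110343600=-1227.13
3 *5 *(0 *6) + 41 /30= 1.37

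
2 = 2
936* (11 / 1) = 10296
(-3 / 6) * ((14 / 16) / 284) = -7 / 4544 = -0.00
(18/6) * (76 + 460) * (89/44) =35778/11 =3252.55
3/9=1/3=0.33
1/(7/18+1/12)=36/17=2.12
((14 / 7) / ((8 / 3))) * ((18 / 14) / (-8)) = -27 / 224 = -0.12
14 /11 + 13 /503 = 7185 /5533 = 1.30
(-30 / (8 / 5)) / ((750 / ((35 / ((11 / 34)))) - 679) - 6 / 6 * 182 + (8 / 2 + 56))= 2975 / 125992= 0.02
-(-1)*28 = 28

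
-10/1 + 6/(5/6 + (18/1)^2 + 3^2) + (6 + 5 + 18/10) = 2.82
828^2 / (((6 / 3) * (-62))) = -171396 / 31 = -5528.90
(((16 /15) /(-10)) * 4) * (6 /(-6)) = 0.43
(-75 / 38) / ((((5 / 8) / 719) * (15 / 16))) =-2421.89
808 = 808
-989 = -989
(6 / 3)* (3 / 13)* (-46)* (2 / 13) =-552 / 169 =-3.27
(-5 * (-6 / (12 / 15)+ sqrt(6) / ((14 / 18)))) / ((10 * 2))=15 / 8- 9 * sqrt(6) / 28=1.09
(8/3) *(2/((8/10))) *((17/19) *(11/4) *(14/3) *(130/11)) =154700/171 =904.68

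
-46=-46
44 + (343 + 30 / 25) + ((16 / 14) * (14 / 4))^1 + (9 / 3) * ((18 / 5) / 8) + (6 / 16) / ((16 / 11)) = 252037 / 640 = 393.81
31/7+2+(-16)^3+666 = -23965/7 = -3423.57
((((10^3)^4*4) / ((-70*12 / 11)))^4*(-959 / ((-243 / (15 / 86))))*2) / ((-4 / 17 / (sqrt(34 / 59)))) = -33437290744591395552740240000000000000000000.00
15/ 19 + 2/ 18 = 154/ 171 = 0.90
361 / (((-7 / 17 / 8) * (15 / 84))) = -196384 / 5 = -39276.80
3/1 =3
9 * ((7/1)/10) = 63/10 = 6.30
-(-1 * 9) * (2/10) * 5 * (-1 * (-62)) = 558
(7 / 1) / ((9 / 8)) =56 / 9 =6.22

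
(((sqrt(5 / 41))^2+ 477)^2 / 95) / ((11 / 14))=5357405816 / 1756645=3049.79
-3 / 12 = -1 / 4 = -0.25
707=707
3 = 3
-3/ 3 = -1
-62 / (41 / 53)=-3286 / 41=-80.15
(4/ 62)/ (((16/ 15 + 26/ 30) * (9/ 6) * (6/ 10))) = 100/ 2697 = 0.04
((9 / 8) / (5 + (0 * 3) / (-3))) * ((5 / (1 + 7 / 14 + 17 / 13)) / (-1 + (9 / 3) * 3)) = 117 / 2336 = 0.05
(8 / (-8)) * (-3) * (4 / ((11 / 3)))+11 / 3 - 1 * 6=31 / 33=0.94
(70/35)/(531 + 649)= 1/590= 0.00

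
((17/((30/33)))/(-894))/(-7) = 187/62580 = 0.00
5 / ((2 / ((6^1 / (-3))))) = -5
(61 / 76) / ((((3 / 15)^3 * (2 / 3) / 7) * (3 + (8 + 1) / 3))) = 175.58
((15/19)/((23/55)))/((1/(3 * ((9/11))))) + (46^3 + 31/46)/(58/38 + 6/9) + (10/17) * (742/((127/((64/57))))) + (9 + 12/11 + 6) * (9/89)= 30755188039745843/692752392750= 44395.64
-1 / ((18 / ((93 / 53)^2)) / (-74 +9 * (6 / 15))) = 169136 / 14045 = 12.04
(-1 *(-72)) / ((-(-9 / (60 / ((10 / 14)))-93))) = 672 / 869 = 0.77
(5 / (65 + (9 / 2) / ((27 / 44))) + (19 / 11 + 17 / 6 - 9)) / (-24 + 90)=-62591 / 945252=-0.07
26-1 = 25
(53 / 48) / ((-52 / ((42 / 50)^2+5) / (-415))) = 7843417 / 156000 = 50.28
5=5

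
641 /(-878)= -641 /878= -0.73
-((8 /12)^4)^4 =-65536 /43046721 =-0.00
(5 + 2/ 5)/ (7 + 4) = 27/ 55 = 0.49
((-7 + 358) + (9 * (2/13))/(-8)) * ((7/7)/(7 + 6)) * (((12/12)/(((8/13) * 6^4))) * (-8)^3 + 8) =302023/1521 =198.57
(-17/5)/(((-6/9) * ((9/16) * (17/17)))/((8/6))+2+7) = -544/1395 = -0.39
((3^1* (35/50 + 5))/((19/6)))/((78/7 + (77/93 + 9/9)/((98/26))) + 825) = 123039/19062565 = 0.01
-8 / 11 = -0.73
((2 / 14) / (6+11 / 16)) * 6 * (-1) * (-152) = 14592 / 749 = 19.48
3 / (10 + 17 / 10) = 10 / 39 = 0.26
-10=-10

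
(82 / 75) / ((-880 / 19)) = -779 / 33000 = -0.02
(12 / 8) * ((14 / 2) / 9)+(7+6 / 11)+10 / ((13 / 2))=8795 / 858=10.25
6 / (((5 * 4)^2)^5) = 3 / 5120000000000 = 0.00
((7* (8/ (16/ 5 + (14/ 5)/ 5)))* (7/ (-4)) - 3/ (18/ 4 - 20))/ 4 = -37693/ 5828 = -6.47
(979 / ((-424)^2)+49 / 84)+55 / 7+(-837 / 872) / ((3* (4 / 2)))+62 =28923176839 / 411507264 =70.29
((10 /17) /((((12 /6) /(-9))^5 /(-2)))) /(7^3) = 295245 /46648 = 6.33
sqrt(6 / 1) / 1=sqrt(6)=2.45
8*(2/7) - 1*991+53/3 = -20392/21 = -971.05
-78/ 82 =-39/ 41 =-0.95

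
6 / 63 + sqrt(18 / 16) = 1.16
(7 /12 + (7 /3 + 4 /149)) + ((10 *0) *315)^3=5263 /1788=2.94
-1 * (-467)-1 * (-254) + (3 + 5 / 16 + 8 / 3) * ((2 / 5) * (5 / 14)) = 34649 / 48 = 721.85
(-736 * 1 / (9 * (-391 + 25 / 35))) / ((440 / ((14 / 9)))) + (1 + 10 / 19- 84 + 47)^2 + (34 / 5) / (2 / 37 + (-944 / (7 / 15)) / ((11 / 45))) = 958481896639239029 / 761677893936135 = 1258.38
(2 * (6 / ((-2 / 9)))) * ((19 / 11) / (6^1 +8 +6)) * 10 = -513 / 11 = -46.64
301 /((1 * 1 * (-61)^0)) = 301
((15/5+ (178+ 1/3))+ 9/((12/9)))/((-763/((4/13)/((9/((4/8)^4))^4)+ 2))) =-6308046473425/12794965327872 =-0.49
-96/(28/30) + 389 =2003/7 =286.14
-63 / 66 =-21 / 22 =-0.95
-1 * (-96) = 96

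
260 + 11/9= 261.22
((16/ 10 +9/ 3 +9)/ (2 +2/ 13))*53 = 11713/ 35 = 334.66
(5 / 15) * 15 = 5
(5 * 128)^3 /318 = 131072000 /159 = 824352.20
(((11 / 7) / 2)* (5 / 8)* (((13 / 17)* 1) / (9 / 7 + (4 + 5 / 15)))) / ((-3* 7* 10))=-143 / 449344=-0.00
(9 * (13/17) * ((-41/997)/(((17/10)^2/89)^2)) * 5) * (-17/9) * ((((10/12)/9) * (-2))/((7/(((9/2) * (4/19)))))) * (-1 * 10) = 21109465000000/33224904363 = 635.35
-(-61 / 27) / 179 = 61 / 4833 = 0.01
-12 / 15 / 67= -4 / 335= -0.01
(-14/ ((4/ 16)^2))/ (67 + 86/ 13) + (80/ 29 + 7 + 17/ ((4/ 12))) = 55234/ 957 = 57.72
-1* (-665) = 665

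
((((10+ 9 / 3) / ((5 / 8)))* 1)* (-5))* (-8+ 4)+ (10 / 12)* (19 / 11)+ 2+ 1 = 27749 / 66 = 420.44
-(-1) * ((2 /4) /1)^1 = 0.50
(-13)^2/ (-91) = -13/ 7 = -1.86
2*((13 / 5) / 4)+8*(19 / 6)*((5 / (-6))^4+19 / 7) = 2799131 / 34020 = 82.28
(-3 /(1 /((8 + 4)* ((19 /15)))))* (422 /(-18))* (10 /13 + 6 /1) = 7236.76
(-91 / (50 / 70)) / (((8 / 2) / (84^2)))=-1123668 / 5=-224733.60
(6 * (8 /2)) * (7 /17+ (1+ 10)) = 4656 /17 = 273.88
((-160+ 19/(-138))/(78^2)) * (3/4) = -22099/1119456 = -0.02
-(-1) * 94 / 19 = 94 / 19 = 4.95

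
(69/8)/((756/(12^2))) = 1.64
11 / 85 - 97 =-8234 / 85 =-96.87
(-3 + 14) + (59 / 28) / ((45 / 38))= 12.78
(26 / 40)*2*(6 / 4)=39 / 20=1.95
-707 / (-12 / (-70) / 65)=-1608425 / 6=-268070.83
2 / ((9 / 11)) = 22 / 9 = 2.44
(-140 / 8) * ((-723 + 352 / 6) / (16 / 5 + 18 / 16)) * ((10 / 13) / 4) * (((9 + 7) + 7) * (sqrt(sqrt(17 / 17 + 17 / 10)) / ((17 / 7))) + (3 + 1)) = 13951000 / 6747 + 56152775 * 30^(3 / 4) / 114699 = 8343.29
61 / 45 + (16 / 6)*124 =14941 / 45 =332.02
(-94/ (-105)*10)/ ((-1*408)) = -47/ 2142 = -0.02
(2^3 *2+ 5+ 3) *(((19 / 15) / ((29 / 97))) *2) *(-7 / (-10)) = 103208 / 725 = 142.36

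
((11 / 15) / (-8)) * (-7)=77 / 120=0.64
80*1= 80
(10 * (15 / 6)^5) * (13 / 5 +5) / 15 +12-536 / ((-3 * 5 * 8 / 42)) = 83327 / 120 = 694.39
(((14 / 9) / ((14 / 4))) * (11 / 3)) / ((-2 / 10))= -220 / 27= -8.15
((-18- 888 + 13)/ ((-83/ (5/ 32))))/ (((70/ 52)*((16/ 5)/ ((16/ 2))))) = 58045/ 18592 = 3.12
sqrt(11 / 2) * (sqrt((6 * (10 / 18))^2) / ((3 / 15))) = 25 * sqrt(22) / 3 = 39.09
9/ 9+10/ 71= 81/ 71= 1.14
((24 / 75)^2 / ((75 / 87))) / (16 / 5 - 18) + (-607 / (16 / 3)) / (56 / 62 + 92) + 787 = 279104406059 / 355200000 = 785.77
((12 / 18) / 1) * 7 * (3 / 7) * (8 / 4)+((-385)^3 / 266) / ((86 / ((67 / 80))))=-109032673 / 52288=-2085.23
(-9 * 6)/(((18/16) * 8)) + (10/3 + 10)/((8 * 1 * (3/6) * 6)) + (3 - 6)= -76/9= -8.44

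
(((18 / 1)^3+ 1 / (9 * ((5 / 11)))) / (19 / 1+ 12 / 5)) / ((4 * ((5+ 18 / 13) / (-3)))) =-3411863 / 106572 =-32.01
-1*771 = -771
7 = 7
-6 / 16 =-3 / 8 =-0.38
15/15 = 1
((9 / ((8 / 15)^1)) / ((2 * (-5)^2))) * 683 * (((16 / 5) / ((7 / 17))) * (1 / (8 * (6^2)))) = 34833 / 5600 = 6.22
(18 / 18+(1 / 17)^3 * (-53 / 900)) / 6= 4421647 / 26530200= 0.17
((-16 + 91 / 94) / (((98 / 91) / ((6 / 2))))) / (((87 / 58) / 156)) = -1432782 / 329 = -4354.96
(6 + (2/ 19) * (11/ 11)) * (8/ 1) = 928/ 19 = 48.84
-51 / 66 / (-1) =17 / 22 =0.77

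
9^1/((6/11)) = 33/2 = 16.50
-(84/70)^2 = -1.44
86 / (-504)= -43 / 252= -0.17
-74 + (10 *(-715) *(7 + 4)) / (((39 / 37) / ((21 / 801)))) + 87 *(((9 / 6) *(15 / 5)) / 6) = -6295835 / 3204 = -1964.99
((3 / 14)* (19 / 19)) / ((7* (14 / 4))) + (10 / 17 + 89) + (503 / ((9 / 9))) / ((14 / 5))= 3139875 / 11662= 269.24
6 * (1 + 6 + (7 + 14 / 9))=280 / 3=93.33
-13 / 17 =-0.76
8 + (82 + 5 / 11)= 90.45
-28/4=-7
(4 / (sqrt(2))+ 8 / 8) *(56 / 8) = 7+ 14 *sqrt(2) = 26.80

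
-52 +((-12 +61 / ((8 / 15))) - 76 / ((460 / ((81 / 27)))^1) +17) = 61529 / 920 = 66.88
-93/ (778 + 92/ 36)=-837/ 7025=-0.12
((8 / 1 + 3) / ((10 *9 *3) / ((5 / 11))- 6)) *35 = 55 / 84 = 0.65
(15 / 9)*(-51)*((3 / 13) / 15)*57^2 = -55233 / 13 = -4248.69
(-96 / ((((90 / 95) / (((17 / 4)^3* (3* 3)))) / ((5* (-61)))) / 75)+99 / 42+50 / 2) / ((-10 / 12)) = -134524697673 / 70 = -1921781395.33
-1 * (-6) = 6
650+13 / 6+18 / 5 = 19673 / 30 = 655.77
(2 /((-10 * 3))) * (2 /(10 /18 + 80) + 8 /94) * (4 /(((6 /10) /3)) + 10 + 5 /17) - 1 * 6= -10812788 /1737825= -6.22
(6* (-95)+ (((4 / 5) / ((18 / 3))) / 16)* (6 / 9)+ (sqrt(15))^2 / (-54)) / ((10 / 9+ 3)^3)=-8314569 / 1013060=-8.21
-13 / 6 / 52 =-1 / 24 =-0.04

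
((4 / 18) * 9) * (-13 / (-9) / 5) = 26 / 45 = 0.58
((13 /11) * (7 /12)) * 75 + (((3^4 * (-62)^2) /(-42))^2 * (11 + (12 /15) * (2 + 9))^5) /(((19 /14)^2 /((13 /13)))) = 4507367156063483898839 /49637500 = 90805684332681.62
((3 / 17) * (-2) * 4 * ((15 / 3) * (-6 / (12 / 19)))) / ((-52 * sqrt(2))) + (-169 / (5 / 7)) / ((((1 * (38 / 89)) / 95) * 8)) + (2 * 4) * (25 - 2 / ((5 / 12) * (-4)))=-509667 / 80 - 285 * sqrt(2) / 442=-6371.75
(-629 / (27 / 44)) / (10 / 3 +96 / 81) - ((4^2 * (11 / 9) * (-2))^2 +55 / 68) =-590445251 / 335988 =-1757.34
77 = 77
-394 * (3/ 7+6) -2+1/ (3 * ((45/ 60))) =-159668/ 63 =-2534.41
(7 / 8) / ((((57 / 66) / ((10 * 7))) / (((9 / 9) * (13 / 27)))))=35035 / 1026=34.15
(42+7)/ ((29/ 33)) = 1617/ 29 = 55.76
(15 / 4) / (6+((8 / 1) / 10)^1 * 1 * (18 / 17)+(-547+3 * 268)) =1275 / 89708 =0.01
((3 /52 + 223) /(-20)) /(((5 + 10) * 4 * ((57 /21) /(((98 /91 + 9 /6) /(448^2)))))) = -111019 /126261657600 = -0.00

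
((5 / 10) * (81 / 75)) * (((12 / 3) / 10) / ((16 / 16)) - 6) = -378 / 125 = -3.02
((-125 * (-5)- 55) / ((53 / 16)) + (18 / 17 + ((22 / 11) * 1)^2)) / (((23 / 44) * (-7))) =-7022312 / 145061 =-48.41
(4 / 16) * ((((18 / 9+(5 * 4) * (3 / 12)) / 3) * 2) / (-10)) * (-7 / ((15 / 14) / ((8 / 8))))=343 / 450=0.76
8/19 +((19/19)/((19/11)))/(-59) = 461/1121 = 0.41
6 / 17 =0.35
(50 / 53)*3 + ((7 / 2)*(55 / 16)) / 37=198005 / 62752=3.16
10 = 10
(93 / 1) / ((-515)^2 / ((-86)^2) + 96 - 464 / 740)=42416060 / 59853883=0.71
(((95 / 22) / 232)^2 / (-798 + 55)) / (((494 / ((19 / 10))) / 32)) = -1805 / 31453103968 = -0.00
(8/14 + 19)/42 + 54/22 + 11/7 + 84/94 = 818597/151998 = 5.39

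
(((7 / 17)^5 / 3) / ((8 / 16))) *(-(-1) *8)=268912 / 4259571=0.06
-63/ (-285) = 21/ 95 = 0.22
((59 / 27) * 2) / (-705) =-118 / 19035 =-0.01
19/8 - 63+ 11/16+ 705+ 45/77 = 795437/1232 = 645.65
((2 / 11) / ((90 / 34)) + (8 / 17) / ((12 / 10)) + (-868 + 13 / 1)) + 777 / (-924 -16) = -1353205727 / 1582020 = -855.37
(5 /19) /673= 5 /12787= 0.00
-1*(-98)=98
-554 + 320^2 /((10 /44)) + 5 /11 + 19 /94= 465306883 /1034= 450006.66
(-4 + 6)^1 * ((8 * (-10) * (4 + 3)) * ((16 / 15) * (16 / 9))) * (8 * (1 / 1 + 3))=-1835008 / 27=-67963.26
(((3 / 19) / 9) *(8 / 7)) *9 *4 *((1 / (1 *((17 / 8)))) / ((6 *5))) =128 / 11305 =0.01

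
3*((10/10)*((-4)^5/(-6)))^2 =262144/3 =87381.33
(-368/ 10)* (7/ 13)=-1288/ 65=-19.82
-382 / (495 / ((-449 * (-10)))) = -343036 / 99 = -3465.01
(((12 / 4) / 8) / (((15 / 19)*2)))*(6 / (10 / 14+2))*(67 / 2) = 1407 / 80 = 17.59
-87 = -87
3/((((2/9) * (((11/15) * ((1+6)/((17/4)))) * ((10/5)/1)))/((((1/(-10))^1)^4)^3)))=1377/246400000000000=0.00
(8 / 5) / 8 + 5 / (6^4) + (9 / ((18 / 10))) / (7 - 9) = -14879 / 6480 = -2.30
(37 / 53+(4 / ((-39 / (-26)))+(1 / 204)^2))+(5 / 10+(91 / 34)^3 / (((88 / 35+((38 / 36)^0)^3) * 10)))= 423764327 / 96083541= 4.41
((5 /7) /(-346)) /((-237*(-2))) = -5 /1148028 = -0.00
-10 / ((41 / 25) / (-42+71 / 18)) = 232.05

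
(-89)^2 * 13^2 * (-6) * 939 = -7541948466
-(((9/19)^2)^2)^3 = -282429536481/2213314919066161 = -0.00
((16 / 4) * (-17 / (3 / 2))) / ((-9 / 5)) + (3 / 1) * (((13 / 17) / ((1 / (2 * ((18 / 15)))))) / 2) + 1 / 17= 64253 / 2295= 28.00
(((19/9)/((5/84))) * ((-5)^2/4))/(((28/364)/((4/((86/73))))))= 1262170/129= 9784.26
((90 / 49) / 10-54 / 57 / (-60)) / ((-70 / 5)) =-1857 / 130340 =-0.01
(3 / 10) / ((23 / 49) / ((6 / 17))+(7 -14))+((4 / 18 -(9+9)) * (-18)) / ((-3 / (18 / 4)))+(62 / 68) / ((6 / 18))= -135267039 / 283390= -477.32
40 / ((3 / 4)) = 160 / 3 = 53.33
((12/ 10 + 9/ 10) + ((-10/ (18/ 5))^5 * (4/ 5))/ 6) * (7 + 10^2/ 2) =-671505847/ 590490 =-1137.20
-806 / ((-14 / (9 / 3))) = 1209 / 7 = 172.71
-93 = -93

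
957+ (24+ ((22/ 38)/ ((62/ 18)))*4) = 981.67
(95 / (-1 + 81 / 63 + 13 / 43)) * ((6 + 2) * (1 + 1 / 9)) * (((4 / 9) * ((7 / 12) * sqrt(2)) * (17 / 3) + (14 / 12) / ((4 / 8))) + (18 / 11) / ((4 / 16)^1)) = 272224400 * sqrt(2) / 129033 + 670266800 / 52569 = 15733.83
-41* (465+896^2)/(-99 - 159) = 32934521/258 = 127653.18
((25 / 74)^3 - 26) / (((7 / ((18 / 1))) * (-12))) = 31560597 / 5673136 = 5.56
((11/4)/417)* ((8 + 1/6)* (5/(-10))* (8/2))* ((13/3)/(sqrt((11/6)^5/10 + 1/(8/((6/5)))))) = -14014* sqrt(103629)/14404431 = -0.31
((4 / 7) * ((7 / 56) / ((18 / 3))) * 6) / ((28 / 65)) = 65 / 392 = 0.17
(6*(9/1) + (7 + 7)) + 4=72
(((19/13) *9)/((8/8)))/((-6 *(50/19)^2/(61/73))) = -1255197/4745000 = -0.26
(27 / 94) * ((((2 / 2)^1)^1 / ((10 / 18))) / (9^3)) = 1 / 1410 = 0.00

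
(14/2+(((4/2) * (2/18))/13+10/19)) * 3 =16769/741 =22.63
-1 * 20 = -20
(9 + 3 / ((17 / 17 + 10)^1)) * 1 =102 / 11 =9.27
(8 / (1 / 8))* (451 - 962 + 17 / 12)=-32613.33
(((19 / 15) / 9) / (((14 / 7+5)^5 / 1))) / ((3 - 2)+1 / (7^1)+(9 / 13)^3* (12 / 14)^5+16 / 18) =0.00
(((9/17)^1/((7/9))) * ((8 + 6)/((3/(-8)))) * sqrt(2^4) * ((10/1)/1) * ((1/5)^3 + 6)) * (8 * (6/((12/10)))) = -20763648/85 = -244278.21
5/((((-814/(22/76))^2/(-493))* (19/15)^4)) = -124790625/1030492977424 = -0.00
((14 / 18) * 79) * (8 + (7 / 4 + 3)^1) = 783.42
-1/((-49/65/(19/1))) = 1235/49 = 25.20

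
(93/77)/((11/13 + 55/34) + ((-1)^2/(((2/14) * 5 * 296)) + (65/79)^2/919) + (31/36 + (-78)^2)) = 0.00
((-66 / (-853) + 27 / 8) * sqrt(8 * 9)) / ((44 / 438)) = 15478263 * sqrt(2) / 75064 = 291.61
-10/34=-5/17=-0.29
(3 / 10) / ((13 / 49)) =147 / 130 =1.13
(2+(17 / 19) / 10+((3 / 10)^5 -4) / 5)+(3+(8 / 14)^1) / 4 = 145157319 / 66500000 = 2.18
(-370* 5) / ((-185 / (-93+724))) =6310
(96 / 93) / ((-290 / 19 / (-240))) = 14592 / 899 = 16.23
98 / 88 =49 / 44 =1.11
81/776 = 0.10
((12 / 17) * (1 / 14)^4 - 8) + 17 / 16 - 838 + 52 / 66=-18192585491 / 21551376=-844.15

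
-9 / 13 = -0.69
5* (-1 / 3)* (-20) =100 / 3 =33.33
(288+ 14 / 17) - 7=4791 / 17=281.82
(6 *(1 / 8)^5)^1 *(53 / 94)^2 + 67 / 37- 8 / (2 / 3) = -54577610249 / 5356453888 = -10.19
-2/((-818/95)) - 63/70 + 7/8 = 0.21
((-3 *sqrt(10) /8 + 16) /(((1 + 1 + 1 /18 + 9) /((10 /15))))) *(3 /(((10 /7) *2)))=1008 /995 - 189 *sqrt(10) /7960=0.94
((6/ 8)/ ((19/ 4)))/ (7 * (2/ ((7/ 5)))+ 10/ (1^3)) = 3/ 380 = 0.01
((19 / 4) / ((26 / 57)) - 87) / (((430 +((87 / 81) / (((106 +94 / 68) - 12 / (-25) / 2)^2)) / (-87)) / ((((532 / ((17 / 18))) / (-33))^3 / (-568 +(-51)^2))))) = 115520397888254131686816 / 265123509489019491035869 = 0.44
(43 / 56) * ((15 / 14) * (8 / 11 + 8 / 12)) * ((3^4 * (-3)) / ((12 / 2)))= -400545 / 8624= -46.45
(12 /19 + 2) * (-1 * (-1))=50 /19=2.63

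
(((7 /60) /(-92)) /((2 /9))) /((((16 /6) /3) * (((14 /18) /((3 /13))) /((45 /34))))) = -6561 /2602496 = -0.00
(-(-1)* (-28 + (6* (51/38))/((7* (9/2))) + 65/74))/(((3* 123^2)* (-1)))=264415/446698854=0.00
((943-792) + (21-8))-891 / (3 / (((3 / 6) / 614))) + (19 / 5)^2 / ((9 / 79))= 80267707 / 276300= 290.51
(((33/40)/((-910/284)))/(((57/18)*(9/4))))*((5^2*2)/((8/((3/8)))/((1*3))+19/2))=-56232/516971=-0.11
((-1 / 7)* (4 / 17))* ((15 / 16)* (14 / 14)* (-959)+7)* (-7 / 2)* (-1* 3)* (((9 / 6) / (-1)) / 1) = -472.27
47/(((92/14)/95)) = 31255/46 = 679.46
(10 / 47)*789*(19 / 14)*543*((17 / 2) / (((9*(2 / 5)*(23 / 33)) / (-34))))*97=-20917580541825 / 15134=-1382158090.51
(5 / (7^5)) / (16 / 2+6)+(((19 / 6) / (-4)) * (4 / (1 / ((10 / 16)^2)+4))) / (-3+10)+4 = 455085599 / 115766616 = 3.93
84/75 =28/25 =1.12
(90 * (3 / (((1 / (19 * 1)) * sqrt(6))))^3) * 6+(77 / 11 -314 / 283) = 1667 / 283+2777895 * sqrt(6) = 6804431.20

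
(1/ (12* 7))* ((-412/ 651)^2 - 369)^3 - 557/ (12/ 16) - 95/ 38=-3816739649380838005169819/ 6393890839777677684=-596935.38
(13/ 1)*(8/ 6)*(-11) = -572/ 3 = -190.67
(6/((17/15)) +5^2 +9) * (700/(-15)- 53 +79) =-812.08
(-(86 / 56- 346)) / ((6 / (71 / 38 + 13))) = 853.61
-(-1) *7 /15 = 7 /15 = 0.47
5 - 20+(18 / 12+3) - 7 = -35 / 2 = -17.50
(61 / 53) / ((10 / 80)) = 488 / 53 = 9.21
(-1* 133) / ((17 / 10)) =-1330 / 17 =-78.24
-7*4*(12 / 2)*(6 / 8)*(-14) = 1764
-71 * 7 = -497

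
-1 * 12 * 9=-108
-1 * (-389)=389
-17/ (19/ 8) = -136/ 19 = -7.16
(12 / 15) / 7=4 / 35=0.11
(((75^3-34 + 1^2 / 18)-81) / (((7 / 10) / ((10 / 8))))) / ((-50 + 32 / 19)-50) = -7660.45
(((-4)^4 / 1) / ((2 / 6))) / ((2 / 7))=2688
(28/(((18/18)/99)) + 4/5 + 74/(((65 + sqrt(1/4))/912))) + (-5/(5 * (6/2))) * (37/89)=665089853/174885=3803.01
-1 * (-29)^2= -841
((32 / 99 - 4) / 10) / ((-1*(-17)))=-182 / 8415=-0.02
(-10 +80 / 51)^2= 184900 / 2601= 71.09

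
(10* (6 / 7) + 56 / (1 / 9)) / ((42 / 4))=2392 / 49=48.82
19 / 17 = 1.12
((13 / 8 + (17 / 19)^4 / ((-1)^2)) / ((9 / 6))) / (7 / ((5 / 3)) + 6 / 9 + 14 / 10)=11811705 / 49000696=0.24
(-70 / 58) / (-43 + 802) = -35 / 22011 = -0.00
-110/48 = -55/24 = -2.29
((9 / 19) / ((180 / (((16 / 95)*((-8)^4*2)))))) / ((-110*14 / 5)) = -8192 / 694925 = -0.01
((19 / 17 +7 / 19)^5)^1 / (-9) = -2831155200000 / 3515706497843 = -0.81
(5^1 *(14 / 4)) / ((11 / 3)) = 105 / 22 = 4.77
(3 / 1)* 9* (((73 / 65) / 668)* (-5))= -1971 / 8684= -0.23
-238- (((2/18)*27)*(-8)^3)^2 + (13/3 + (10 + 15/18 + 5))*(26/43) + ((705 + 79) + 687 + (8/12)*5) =-304188124/129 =-2358047.47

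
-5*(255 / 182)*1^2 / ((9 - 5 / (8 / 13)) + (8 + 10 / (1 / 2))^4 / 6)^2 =-14688 / 22003564259131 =-0.00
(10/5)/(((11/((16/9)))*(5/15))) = 32/33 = 0.97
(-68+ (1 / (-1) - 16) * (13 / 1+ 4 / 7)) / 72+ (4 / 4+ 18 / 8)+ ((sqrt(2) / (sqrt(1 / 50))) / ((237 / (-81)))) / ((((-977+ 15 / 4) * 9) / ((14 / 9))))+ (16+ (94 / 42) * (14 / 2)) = 1589741803 / 51667896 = 30.77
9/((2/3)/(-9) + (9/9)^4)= 243/25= 9.72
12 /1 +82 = 94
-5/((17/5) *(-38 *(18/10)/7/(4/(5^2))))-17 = -49349/2907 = -16.98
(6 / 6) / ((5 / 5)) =1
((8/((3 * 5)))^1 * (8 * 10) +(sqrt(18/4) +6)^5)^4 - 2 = 70842570842489155389 * sqrt(2)/128 +64920927415976250985489/82944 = 1565415162980502667.84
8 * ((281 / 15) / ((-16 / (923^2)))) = -7979734.97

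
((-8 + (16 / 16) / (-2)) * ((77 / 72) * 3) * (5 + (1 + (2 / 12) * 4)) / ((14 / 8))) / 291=-935 / 2619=-0.36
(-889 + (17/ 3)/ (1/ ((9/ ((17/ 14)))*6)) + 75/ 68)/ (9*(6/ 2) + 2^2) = -43241/ 2108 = -20.51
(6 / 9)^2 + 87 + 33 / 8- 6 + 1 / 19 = 117131 / 1368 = 85.62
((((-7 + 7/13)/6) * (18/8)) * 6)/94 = -189/1222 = -0.15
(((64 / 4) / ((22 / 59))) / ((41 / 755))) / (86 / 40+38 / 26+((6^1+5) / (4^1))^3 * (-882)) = -741228800 / 17203666953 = -0.04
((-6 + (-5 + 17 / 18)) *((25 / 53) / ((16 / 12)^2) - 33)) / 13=1674793 / 66144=25.32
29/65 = 0.45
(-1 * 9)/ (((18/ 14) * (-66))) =0.11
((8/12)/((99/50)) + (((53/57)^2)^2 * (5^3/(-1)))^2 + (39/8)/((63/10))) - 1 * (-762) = 325814850460971122501/34320180390496308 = 9493.39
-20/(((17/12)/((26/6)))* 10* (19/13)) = -1352/323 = -4.19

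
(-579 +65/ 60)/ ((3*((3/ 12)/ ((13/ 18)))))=-90155/ 162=-556.51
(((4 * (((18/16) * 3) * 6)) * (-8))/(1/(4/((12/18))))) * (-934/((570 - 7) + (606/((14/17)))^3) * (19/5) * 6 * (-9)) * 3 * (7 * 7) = -46964743712208/170838313825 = -274.91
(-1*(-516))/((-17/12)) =-6192/17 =-364.24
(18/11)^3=5832/1331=4.38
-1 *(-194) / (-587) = -194 / 587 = -0.33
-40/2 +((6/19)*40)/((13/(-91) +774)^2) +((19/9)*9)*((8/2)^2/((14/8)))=599906549036/3902737237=153.71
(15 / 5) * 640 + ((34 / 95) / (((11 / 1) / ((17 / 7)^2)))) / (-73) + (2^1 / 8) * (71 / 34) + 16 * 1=984455291819 / 508363240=1936.52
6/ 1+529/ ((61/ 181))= 96115/ 61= 1575.66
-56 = -56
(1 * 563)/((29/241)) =135683/29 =4678.72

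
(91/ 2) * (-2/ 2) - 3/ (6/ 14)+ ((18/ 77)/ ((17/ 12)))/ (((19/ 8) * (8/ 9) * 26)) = -33946971/ 646646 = -52.50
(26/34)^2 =169/289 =0.58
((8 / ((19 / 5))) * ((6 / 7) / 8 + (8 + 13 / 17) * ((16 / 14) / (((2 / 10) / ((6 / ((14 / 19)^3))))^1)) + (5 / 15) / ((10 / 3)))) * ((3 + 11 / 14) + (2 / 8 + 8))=206703566563 / 10857322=19038.17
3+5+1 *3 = 11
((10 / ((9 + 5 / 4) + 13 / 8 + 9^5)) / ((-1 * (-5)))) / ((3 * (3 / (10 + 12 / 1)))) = 0.00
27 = 27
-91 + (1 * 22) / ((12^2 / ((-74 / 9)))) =-29891 / 324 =-92.26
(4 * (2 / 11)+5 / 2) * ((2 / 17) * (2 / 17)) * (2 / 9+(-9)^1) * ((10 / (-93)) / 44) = 28045 / 29269053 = 0.00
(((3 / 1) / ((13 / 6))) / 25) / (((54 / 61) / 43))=2623 / 975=2.69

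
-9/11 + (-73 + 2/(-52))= -21123/286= -73.86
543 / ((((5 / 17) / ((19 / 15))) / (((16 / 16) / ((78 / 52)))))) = 1559.01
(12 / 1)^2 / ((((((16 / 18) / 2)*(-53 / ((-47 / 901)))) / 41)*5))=2.61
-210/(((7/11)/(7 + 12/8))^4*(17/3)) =-3236905485/2744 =-1179630.28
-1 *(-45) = 45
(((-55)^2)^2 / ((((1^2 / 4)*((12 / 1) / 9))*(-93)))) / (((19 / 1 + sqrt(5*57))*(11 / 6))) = -2495625 / 62 + 2495625*sqrt(285) / 1178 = -4487.16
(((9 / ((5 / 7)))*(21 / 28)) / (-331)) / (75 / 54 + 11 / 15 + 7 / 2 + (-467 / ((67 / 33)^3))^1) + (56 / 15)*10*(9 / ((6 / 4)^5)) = 3222626840918359 / 72831868727904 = 44.25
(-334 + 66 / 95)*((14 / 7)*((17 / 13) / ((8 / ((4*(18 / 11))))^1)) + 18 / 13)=-15958656 / 13585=-1174.73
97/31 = 3.13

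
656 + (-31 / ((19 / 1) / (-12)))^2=375200 / 361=1039.34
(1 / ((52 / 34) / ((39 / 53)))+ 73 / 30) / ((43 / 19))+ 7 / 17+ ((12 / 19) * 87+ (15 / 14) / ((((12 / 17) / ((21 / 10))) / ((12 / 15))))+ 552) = 611.20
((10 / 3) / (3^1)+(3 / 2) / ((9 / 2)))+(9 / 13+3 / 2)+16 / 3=8.97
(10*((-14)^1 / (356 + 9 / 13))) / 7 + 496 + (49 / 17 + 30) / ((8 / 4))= 80781611 / 157658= 512.39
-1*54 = -54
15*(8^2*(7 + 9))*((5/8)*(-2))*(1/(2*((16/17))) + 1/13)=-151800/13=-11676.92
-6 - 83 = -89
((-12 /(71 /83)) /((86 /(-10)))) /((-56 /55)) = -68475 /42742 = -1.60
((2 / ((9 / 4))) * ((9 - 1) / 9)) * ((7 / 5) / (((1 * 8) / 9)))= 56 / 45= 1.24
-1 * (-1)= 1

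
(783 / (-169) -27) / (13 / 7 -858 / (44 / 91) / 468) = 898128 / 54925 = 16.35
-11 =-11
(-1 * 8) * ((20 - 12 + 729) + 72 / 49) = -289480 / 49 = -5907.76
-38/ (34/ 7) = -133/ 17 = -7.82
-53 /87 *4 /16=-53 /348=-0.15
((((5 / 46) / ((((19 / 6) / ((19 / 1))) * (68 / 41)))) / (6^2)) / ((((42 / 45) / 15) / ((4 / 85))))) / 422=3075 / 157081904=0.00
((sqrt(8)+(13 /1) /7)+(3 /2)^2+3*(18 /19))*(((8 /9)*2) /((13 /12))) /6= 64*sqrt(2) /117+29576 /15561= 2.67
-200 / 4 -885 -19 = -954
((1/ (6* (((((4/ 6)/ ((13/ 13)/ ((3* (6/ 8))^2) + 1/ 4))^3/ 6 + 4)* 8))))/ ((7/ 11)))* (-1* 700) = -838371875/ 166489392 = -5.04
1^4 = 1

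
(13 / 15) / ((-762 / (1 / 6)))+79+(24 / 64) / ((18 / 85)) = 22157003 / 274320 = 80.77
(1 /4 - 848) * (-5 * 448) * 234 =444356640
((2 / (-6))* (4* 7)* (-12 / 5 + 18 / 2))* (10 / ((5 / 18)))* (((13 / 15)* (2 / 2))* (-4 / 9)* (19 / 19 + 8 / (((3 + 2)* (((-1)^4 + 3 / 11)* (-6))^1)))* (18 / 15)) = 1519232 / 1875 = 810.26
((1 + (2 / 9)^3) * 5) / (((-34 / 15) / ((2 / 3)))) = -18425 / 12393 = -1.49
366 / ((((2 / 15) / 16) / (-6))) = -263520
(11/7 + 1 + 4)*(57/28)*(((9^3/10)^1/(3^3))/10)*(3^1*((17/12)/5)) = 601749/196000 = 3.07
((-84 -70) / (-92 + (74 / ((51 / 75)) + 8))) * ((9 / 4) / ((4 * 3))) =-3927 / 3376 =-1.16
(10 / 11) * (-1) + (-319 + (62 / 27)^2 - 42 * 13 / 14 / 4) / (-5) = 10230049 / 160380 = 63.79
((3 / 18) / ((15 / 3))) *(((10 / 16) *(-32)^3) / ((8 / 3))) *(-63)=16128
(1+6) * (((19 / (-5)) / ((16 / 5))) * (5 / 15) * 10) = -665 / 24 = -27.71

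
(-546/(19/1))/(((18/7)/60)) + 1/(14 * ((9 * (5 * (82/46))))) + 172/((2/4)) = -160248883/490770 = -326.53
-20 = -20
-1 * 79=-79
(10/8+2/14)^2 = 1521/784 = 1.94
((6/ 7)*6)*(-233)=-8388/ 7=-1198.29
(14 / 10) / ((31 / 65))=91 / 31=2.94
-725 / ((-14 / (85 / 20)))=12325 / 56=220.09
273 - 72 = 201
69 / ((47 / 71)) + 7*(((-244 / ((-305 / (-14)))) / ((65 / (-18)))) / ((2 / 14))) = 3913599 / 15275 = 256.21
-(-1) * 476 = 476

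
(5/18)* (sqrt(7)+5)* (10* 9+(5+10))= 175* sqrt(7)/6+875/6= 223.00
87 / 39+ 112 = 1485 / 13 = 114.23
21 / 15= 7 / 5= 1.40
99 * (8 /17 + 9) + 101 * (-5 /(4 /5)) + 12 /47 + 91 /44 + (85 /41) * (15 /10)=224693091 /720698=311.77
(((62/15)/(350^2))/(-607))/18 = -31/10038262500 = -0.00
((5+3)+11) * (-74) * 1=-1406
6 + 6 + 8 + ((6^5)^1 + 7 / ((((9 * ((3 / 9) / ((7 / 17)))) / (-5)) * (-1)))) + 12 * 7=402125 / 51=7884.80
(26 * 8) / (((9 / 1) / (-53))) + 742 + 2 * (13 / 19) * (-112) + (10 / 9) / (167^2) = -636.15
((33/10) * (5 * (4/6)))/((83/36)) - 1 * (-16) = 1724/83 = 20.77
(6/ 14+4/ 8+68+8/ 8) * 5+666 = 14219/ 14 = 1015.64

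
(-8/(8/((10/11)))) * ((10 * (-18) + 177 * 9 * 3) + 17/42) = -965875/231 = -4181.28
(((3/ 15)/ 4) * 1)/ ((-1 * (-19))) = 1/ 380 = 0.00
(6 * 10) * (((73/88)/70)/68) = 219/20944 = 0.01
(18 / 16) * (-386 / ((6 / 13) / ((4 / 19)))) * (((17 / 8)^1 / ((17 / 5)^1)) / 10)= -12.38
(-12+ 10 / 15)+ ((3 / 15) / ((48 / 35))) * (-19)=-677 / 48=-14.10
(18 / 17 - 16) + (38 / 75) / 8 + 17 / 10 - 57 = -357907 / 5100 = -70.18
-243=-243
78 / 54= 13 / 9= 1.44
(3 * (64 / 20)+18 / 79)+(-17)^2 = 118037 / 395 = 298.83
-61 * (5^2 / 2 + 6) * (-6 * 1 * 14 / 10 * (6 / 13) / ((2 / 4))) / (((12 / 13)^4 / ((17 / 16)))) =590076851 / 46080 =12805.49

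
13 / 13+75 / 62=137 / 62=2.21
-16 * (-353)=5648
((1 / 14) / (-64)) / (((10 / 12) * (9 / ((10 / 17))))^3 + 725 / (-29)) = -1 / 1834714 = -0.00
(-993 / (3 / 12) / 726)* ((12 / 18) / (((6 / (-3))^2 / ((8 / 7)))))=-2648 / 2541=-1.04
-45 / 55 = -9 / 11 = -0.82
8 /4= 2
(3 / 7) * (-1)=-3 / 7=-0.43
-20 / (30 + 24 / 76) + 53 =7537 / 144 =52.34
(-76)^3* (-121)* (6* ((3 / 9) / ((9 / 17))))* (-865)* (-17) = 26556454517120 / 9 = 2950717168568.89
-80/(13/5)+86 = 718/13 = 55.23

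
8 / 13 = 0.62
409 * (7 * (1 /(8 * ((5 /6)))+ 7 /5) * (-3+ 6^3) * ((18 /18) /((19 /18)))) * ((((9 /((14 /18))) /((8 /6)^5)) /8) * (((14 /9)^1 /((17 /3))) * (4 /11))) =1116285266061 /36382720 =30681.74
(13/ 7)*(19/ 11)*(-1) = -3.21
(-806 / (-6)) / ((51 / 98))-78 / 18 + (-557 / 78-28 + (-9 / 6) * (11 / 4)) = 3413623 / 15912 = 214.53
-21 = -21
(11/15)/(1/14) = 154/15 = 10.27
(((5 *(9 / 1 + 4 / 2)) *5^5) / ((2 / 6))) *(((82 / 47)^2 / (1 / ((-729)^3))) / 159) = -3824295261931.78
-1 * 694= -694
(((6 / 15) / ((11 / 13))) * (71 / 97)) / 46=923 / 122705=0.01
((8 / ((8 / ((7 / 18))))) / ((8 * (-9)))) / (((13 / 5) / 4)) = -35 / 4212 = -0.01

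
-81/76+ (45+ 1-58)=-993/76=-13.07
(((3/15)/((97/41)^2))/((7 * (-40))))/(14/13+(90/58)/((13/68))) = -633737/45656231600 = -0.00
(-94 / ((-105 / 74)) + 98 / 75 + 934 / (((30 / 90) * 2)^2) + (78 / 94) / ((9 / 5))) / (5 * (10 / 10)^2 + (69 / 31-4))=3319032949 / 4935000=672.55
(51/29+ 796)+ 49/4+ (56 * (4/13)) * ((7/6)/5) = 18413339/22620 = 814.03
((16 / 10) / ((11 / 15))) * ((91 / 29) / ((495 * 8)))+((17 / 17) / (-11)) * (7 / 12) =-10801 / 210540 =-0.05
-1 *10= -10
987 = 987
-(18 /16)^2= -81 /64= -1.27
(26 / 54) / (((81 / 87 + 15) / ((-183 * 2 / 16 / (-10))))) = 22997 / 332640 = 0.07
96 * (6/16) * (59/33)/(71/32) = 22656/781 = 29.01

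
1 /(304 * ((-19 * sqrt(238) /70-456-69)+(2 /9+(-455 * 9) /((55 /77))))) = -11088000 /21093407515157+405 * sqrt(238) /17762869486448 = -0.00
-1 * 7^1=-7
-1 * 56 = -56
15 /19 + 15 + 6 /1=414 /19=21.79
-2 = -2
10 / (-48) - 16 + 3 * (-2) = -533 / 24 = -22.21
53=53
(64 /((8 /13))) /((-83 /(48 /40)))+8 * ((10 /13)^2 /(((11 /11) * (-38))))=-2169664 /1332565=-1.63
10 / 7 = 1.43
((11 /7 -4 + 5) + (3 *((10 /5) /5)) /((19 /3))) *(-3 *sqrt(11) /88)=-0.31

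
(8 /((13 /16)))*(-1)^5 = -128 /13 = -9.85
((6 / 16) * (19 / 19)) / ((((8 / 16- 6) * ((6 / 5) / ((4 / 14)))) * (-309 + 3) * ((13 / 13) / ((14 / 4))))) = 5 / 26928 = 0.00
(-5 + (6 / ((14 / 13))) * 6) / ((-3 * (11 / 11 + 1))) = -199 / 42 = -4.74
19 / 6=3.17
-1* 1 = -1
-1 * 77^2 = -5929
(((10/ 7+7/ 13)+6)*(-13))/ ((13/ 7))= -725/ 13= -55.77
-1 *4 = -4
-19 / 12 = -1.58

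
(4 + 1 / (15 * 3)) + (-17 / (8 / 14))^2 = 640141 / 720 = 889.08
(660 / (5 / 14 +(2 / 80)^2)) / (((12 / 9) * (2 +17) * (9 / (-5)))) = -3080000 / 76133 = -40.46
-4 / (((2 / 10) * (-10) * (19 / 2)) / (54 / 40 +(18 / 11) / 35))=2151 / 7315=0.29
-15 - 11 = -26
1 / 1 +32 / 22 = 27 / 11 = 2.45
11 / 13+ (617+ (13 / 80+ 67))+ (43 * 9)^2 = 156472169 / 1040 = 150454.01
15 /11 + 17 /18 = 457 /198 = 2.31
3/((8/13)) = 39/8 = 4.88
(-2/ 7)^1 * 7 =-2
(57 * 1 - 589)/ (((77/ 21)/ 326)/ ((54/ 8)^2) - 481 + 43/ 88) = 125481312/ 113336777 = 1.11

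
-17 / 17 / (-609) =1 / 609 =0.00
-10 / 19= -0.53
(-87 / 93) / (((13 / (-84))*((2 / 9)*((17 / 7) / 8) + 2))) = 613872 / 209963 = 2.92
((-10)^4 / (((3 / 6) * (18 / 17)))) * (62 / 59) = 10540000 / 531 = 19849.34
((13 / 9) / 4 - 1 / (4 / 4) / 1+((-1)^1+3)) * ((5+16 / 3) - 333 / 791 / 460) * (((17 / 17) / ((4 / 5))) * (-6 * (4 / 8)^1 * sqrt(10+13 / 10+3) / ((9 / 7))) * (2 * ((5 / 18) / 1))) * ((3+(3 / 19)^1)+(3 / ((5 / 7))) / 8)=-171875514979 * sqrt(1430) / 20479288320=-317.37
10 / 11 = 0.91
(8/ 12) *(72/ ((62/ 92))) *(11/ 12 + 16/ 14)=146.69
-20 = -20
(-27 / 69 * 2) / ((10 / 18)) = -1.41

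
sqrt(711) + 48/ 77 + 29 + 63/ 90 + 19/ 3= 3 * sqrt(79) + 84677/ 2310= 63.32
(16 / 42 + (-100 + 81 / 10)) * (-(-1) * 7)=-19219 / 30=-640.63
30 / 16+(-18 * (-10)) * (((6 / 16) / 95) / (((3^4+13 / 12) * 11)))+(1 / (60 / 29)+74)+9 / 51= 6428447759 / 83992920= 76.54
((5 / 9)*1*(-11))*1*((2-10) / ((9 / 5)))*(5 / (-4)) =-2750 / 81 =-33.95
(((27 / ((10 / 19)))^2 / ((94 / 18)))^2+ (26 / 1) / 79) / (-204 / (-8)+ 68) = 443182020807839 / 163167785000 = 2716.11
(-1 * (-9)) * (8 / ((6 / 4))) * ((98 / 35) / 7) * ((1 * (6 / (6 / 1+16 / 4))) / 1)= 288 / 25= 11.52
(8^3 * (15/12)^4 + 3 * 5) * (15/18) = 6325/6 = 1054.17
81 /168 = 27 /56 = 0.48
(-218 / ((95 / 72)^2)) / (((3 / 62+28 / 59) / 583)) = -2410092672768 / 17264825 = -139595.55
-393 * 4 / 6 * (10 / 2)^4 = -163750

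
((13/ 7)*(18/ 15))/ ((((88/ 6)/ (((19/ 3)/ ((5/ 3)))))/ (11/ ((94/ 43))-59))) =-11277279/ 361900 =-31.16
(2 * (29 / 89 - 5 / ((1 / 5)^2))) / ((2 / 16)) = -177536 / 89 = -1994.79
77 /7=11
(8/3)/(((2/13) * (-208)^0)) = 52/3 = 17.33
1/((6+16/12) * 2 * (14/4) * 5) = 3/770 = 0.00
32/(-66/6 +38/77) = -3.05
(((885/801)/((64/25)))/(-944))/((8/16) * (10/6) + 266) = -125/72954368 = -0.00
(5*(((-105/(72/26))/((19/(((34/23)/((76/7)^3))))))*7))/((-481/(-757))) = -5407232075/42586817664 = -0.13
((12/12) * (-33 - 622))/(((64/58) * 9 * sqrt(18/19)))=-18995 * sqrt(38)/1728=-67.76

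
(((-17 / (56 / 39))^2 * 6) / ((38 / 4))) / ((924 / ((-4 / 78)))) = -11271 / 2293984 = -0.00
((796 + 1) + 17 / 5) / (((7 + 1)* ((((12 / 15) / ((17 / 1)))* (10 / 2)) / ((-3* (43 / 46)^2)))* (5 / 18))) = -73836117 / 18400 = -4012.83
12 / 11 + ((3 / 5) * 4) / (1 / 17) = 2304 / 55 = 41.89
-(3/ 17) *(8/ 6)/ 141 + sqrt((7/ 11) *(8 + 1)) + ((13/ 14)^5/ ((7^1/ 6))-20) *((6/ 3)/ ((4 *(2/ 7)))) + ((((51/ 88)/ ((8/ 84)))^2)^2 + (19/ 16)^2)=3 *sqrt(77)/ 11 + 51746451571230685547/ 38655287292002304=1341.06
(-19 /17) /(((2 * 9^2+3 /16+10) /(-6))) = 96 /2465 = 0.04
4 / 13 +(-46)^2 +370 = 32322 / 13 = 2486.31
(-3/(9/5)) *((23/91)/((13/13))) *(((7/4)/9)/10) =-0.01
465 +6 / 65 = 30231 / 65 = 465.09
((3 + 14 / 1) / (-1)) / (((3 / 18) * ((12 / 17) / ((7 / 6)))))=-2023 / 12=-168.58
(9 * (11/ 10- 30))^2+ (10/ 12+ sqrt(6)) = sqrt(6)+ 20295853/ 300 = 67655.29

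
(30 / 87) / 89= 0.00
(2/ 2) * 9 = 9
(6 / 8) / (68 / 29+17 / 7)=0.16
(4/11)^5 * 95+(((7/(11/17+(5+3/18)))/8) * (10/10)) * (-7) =-0.45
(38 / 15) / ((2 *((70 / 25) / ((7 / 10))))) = 19 / 60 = 0.32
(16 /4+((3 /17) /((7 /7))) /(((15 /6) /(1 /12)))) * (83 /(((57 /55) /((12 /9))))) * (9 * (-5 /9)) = -2138.81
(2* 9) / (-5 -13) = -1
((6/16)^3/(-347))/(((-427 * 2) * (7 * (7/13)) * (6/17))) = 1989/14869055488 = 0.00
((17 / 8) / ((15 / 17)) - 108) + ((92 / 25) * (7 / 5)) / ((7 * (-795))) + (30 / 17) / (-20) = -476092129 / 4505000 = -105.68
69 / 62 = 1.11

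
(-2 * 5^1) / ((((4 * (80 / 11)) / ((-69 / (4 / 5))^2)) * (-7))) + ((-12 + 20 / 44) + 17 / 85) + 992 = 265316749 / 197120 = 1345.97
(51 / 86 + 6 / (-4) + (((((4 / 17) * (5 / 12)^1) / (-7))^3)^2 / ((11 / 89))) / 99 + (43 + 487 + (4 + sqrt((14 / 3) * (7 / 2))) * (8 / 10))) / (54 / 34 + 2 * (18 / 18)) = 476 * sqrt(3) / 915 + 258003982839937794591898 / 1739228125866809757795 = 149.25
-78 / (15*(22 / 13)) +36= 1811 / 55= 32.93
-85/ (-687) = 85/ 687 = 0.12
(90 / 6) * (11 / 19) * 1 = 165 / 19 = 8.68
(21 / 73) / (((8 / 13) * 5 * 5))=273 / 14600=0.02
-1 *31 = -31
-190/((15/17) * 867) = -38/153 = -0.25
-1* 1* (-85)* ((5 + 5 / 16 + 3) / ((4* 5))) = 2261 / 64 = 35.33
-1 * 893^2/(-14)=56960.64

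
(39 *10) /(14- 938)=-65 /154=-0.42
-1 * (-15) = 15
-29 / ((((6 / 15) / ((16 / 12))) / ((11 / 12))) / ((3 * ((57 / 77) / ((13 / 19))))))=-52345 / 182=-287.61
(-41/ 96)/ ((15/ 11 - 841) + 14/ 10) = 2255/ 4425888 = 0.00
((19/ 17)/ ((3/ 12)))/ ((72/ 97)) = 6.02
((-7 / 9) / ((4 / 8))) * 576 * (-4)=3584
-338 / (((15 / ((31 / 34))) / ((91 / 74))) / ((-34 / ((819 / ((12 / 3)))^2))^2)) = -269824 / 16236801945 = -0.00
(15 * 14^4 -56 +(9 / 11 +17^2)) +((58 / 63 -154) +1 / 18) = 266260207 / 462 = 576320.79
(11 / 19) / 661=11 / 12559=0.00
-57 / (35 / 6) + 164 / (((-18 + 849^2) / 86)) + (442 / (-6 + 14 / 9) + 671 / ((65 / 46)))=13705186525 / 37480716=365.66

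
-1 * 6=-6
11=11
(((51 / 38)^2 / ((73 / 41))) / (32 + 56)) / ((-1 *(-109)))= 106641 / 1011111904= 0.00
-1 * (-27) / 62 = 27 / 62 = 0.44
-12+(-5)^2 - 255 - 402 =-644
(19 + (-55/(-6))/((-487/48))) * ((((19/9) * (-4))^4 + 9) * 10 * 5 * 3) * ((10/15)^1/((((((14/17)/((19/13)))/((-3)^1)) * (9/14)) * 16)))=-2378420641594375/498452292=-4771611.41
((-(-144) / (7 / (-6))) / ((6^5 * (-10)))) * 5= 1 / 126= 0.01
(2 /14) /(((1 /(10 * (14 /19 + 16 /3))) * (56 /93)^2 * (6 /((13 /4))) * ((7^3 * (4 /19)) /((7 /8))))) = 10806445 /68841472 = 0.16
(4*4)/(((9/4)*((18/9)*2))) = 16/9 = 1.78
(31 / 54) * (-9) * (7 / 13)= -217 / 78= -2.78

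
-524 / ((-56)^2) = -131 / 784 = -0.17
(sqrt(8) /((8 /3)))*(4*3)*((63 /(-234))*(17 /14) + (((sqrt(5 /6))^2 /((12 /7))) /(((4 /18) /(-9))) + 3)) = -31851*sqrt(2) /208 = -216.56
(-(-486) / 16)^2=59049 / 64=922.64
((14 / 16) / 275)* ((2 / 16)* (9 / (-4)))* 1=-63 / 70400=-0.00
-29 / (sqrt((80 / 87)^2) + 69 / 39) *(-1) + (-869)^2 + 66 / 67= 153864186506 / 203747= 755172.77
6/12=1/2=0.50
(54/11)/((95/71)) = 3834/1045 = 3.67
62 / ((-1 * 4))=-31 / 2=-15.50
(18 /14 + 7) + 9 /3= 79 /7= 11.29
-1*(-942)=942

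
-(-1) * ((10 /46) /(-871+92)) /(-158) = 5 /2830886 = 0.00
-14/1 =-14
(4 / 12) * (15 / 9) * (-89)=-445 / 9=-49.44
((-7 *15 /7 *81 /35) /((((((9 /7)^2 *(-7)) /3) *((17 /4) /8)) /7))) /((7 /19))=5472 /17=321.88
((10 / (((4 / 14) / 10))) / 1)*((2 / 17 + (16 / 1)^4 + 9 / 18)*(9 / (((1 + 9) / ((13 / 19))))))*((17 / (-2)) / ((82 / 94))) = -428859173925 / 3116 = -137631313.84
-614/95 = -6.46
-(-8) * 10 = 80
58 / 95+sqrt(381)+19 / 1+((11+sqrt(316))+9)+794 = 2*sqrt(79)+sqrt(381)+79193 / 95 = 870.91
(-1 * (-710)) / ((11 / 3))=2130 / 11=193.64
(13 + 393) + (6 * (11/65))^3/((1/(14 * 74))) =409343606/274625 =1490.55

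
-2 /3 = -0.67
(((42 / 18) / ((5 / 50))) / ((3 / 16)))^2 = 1254400 / 81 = 15486.42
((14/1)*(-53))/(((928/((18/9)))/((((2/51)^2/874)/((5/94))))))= -17437/329624730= -0.00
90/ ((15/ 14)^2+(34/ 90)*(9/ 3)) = 264600/ 6707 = 39.45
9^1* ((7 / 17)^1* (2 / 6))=21 / 17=1.24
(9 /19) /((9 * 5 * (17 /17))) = 1 /95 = 0.01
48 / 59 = 0.81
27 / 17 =1.59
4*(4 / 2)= 8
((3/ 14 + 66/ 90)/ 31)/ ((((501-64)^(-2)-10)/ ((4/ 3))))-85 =-1585165617887/ 18648113085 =-85.00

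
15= 15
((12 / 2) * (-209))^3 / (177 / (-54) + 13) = -35494831152 / 175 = -202827606.58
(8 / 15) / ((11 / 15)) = 8 / 11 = 0.73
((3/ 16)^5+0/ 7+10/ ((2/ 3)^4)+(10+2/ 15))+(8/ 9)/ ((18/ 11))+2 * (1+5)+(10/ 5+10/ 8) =76.55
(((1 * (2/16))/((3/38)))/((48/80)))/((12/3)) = 95/144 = 0.66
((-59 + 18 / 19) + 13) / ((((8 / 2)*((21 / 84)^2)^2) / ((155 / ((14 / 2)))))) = -63846.02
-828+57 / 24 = -6605 / 8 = -825.62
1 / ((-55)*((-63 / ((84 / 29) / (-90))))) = -2 / 215325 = -0.00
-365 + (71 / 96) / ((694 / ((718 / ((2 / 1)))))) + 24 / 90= -121372523 / 333120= -364.35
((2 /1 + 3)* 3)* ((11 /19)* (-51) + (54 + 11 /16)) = 114735 /304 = 377.42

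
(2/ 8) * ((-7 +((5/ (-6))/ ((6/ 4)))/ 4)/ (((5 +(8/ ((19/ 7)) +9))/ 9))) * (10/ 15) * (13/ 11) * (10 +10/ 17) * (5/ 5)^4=-952185/ 120428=-7.91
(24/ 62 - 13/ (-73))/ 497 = 1279/ 1124711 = 0.00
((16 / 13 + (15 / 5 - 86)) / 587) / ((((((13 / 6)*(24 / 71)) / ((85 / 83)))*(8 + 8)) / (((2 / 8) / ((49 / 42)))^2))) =-0.00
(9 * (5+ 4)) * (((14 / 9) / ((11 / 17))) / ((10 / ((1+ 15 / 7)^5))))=71682336 / 12005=5971.04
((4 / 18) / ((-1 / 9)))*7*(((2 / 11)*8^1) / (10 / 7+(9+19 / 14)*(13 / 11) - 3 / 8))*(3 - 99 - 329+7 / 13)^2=-381943776256 / 1383941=-275982.70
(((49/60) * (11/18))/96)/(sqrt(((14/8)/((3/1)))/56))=539 * sqrt(6)/25920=0.05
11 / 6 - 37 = -211 / 6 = -35.17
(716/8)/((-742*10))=-179/14840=-0.01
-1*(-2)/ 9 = 2/ 9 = 0.22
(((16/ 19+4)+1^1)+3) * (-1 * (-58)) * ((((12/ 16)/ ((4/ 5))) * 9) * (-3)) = -246645/ 19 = -12981.32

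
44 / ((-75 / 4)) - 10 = -926 / 75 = -12.35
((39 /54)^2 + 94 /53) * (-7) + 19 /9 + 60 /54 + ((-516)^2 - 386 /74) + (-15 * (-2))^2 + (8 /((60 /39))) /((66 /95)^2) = 20538137686075 /76879044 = 267148.71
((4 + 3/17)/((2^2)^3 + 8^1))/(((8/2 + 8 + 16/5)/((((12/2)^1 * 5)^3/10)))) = 26625/2584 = 10.30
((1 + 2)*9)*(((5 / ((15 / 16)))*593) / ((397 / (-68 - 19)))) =-7429104 / 397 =-18713.11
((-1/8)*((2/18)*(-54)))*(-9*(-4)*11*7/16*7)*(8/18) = 1617/4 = 404.25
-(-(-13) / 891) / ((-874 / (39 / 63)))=169 / 16353414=0.00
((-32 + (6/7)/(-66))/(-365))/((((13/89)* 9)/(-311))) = -13645747/657657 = -20.75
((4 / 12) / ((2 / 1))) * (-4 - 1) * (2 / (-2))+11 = 71 / 6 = 11.83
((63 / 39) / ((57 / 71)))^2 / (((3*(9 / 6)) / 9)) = 494018 / 61009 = 8.10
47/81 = 0.58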